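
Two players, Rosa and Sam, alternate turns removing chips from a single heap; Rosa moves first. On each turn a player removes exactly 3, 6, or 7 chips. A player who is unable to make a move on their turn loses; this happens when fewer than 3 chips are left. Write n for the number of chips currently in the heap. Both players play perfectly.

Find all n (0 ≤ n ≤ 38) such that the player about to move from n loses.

0, 1, 2, 10, 11, 12, 20, 21, 22, 30, 31, 32

Label each position W (a win for the player to move) or L (a loss). A position with no legal move is L; any other position is W exactly when some move reaches an L, and L when every move reaches a W.
n=0: no move → L
n=1: no move → L
n=2: no move → L
n=3: →0(L), so W
n=4: →1(L), so W
n=5: →2(L), so W
n=6: →0(L), so W
n=7: →1(L), so W
n=8: →2(L), so W
n=9: →2(L), so W
n=10: →7(W), 4(W), 3(W) — all W, so L
n=11: →8(W), 5(W), 4(W) — all W, so L
n=12: →9(W), 6(W), 5(W) — all W, so L
n=13: →10(L), so W
n=14: →11(L), so W
n=15: →12(L), so W
n=16: →10(L), so W
n=17: →11(L), so W
n=18: →12(L), so W
n=19: →12(L), so W
n=20: →17(W), 14(W), 13(W) — all W, so L
n=21: →18(W), 15(W), 14(W) — all W, so L
n=22: →19(W), 16(W), 15(W) — all W, so L
n=23: →20(L), so W
n=24: →21(L), so W
n=25: →22(L), so W
n=26: →20(L), so W
n=27: →21(L), so W
n=28: →22(L), so W
n=29: →22(L), so W
n=30: →27(W), 24(W), 23(W) — all W, so L
n=31: →28(W), 25(W), 24(W) — all W, so L
n=32: →29(W), 26(W), 25(W) — all W, so L
n=33: →30(L), so W
n=34: →31(L), so W
n=35: →32(L), so W
n=36: →30(L), so W
n=37: →31(L), so W
n=38: →32(L), so W
The losing starting values of n are exactly the entries labelled L in this table (12 of them).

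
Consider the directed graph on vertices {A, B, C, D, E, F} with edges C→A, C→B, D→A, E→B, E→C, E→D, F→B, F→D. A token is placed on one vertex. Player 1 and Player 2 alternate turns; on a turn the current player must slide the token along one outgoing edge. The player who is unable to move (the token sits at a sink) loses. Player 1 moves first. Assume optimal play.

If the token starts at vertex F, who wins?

Player 1 wins.

Positions with no move are L. A position that does have a move is losing for the player to move precisely when every available move leads to a winning position for the opponent. Fill in the labels:
Every edge goes from a vertex to one that appears earlier in the order B, A, D, F, C, E, so processing vertices in that order labels each vertex after all of its successors.
B: no outgoing edge → L
A: no outgoing edge → L
D: W (go to A, an L position)
F: W (go to B, an L position)
C: W (go to A, an L position)
E: W (go to B, an L position)
The starting position F is W: Player 1 should move to B, handing over an L position.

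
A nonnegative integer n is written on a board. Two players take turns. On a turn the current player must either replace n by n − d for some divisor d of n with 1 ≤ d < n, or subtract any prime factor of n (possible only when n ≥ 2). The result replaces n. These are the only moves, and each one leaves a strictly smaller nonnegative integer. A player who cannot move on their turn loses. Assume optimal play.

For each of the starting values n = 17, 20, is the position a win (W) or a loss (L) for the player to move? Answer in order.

Build the W/L table. Terminal = L. A non-terminal position is W if it has a move to some L; otherwise it is L.
n=0: no move → L
n=1: no move → L
n=2: can move to 0, which is L ⇒ W
n=3: can move to 0, which is L ⇒ W
n=4: moves to 2(W), 3(W); every one is W ⇒ L
n=5: can move to 0, which is L ⇒ W
n=6: can move to 4, which is L ⇒ W
n=7: can move to 0, which is L ⇒ W
n=8: can move to 4, which is L ⇒ W
n=9: moves to 6(W), 8(W); every one is W ⇒ L
n=10: can move to 9, which is L ⇒ W
n=11: can move to 0, which is L ⇒ W
n=12: can move to 9, which is L ⇒ W
n=13: can move to 0, which is L ⇒ W
n=14: moves to 7(W), 12(W), 13(W); every one is W ⇒ L
n=15: can move to 14, which is L ⇒ W
n=16: can move to 14, which is L ⇒ W
n=17: can move to 0, which is L ⇒ W
n=18: can move to 9, which is L ⇒ W
n=19: can move to 0, which is L ⇒ W
n=20: moves to 10(W), 15(W), 16(W), 18(W), 19(W); every one is W ⇒ L

17: W, 20: L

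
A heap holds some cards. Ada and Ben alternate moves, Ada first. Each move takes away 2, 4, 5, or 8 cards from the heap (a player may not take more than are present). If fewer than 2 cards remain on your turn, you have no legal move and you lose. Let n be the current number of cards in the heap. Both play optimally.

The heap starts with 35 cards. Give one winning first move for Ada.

Remove 4, leaving 31.

Label each position W (a win for the player to move) or L (a loss). A position with no legal move is L; any other position is W exactly when some move reaches an L, and L when every move reaches a W.
n=0: no move → L
n=1: no move → L
n=2: →0(L), so W
n=3: →1(L), so W
n=4: →0(L), so W
n=5: →1(L), so W
n=6: →1(L), so W
n=7: →5(W), 3(W), 2(W) — all W, so L
n=8: →0(L), so W
n=9: →7(L), so W
n=10: →8(W), 6(W), 5(W), 2(W) — all W, so L
n=11: →7(L), so W
n=12: →10(L), so W
n=13: →11(W), 9(W), 8(W), 5(W) — all W, so L
n=14: →10(L), so W
n=15: →13(L), so W
n=16: →14(W), 12(W), 11(W), 8(W) — all W, so L
n=17: →13(L), so W
n=18: →16(L), so W
n=19: →17(W), 15(W), 14(W), 11(W) — all W, so L
n=20: →16(L), so W
n=21: →19(L), so W
n=22: →20(W), 18(W), 17(W), 14(W) — all W, so L
n=23: →19(L), so W
n=24: →22(L), so W
n=25: →23(W), 21(W), 20(W), 17(W) — all W, so L
n=26: →22(L), so W
n=27: →25(L), so W
n=28: →26(W), 24(W), 23(W), 20(W) — all W, so L
n=29: →25(L), so W
n=30: →28(L), so W
n=31: →29(W), 27(W), 26(W), 23(W) — all W, so L
n=32: →28(L), so W
n=33: →31(L), so W
n=34: →32(W), 30(W), 29(W), 26(W) — all W, so L
n=35: →31(L), so W
From 35, the L positions reachable in one move are: 31.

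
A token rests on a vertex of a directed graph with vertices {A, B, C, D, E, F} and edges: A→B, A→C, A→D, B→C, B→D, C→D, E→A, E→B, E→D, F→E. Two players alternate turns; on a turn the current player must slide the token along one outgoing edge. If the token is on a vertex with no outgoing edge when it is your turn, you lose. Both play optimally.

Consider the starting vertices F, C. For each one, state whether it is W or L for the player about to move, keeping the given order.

Compute win/loss labels from the base case upward. A position with no move is L. Any other position is W if it can reach an L in one move, else L.
Every edge goes from a vertex to one that appears earlier in the order D, C, B, A, E, F, so processing vertices in that order labels each vertex after all of its successors.
D: no outgoing edge → L
C: →D(L), so W
B: →D(L), so W
A: →D(L), so W
E: →D(L), so W
F: →E(W) only, which is W, so L

F: L, C: W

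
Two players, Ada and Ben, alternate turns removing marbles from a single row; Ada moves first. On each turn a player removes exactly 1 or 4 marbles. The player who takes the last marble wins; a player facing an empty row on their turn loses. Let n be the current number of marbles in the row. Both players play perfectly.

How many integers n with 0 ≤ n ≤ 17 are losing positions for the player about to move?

Work bottom-up. With no move the player to move loses. Otherwise the position is W if at least one move leads to an L position for the opponent, and L if every move leads to a W.
n=0: no move → L
n=1: →0(L), so W
n=2: →1(W) only, which is W, so L
n=3: →2(L), so W
n=4: →0(L), so W
n=5: →4(W), 1(W) — all W, so L
n=6: →5(L), so W
n=7: →6(W), 3(W) — all W, so L
n=8: →7(L), so W
n=9: →5(L), so W
n=10: →9(W), 6(W) — all W, so L
n=11: →10(L), so W
n=12: →11(W), 8(W) — all W, so L
n=13: →12(L), so W
n=14: →10(L), so W
n=15: →14(W), 11(W) — all W, so L
n=16: →15(L), so W
n=17: →16(W), 13(W) — all W, so L
L entries with 0 ≤ n ≤ 17: n = 0, 2, 5, 7, 10, 12, 15, 17; that makes 8.

8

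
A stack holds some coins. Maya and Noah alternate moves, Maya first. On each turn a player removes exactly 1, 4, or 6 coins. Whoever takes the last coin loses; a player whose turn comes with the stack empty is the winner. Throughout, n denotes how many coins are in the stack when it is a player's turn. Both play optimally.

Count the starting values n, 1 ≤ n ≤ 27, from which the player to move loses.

Classify positions by backward induction: terminal positions (no move available) are W. From any other position, the mover wins iff some move reaches an L.
n=0: no move; the opponent has just taken the last coin and therefore loses → W
n=1: →0(W) only, which is W, so L
n=2: →1(L), so W
n=3: →2(W) only, which is W, so L
n=4: →3(L), so W
n=5: →1(L), so W
n=6: →5(W), 2(W), 0(W) — all W, so L
n=7: →6(L), so W
n=8: →7(W), 4(W), 2(W) — all W, so L
n=9: →8(L), so W
n=10: →6(L), so W
n=11: →10(W), 7(W), 5(W) — all W, so L
n=12: →11(L), so W
n=13: →12(W), 9(W), 7(W) — all W, so L
n=14: →13(L), so W
n=15: →11(L), so W
n=16: →15(W), 12(W), 10(W) — all W, so L
n=17: →16(L), so W
n=18: →17(W), 14(W), 12(W) — all W, so L
n=19: →18(L), so W
n=20: →16(L), so W
n=21: →20(W), 17(W), 15(W) — all W, so L
n=22: →21(L), so W
n=23: →22(W), 19(W), 17(W) — all W, so L
n=24: →23(L), so W
n=25: →21(L), so W
n=26: →25(W), 22(W), 20(W) — all W, so L
n=27: →26(L), so W
L entries with 1 ≤ n ≤ 27 (the range starts at n=1): n = 1, 3, 6, 8, 11, 13, 16, 18, 21, 23, 26; that makes 11.

11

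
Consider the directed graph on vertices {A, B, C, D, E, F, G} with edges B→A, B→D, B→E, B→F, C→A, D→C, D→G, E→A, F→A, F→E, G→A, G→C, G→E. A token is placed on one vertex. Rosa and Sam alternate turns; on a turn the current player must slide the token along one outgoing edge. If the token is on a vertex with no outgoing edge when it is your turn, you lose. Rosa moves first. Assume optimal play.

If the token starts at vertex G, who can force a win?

Rosa wins.

Work bottom-up. With no move the player to move loses. Otherwise the position is W if at least one move leads to an L position for the opponent, and L if every move leads to a W.
Every edge goes from a vertex to one that appears earlier in the order A, E, C, G, F, D, B, so processing vertices in that order labels each vertex after all of its successors.
A: no outgoing edge → L
E: W (go to A, an L position)
C: W (go to A, an L position)
G: W (go to A, an L position)
F: W (go to A, an L position)
D: L (options G(W), C(W) are all W)
B: W (go to D, an L position)
The starting position G is W: Rosa should move to A, handing over an L position.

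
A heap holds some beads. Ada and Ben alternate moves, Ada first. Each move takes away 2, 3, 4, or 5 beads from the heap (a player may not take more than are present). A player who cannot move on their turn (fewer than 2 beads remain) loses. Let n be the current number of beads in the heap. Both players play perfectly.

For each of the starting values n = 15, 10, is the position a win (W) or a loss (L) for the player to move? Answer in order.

Compute win/loss labels from the base case upward. A position with no move is L. Any other position is W if it can reach an L in one move, else L.
n=0: no move → L
n=1: no move → L
n=2: can move to 0, which is L ⇒ W
n=3: can move to 1, which is L ⇒ W
n=4: can move to 1, which is L ⇒ W
n=5: can move to 1, which is L ⇒ W
n=6: can move to 1, which is L ⇒ W
n=7: moves to 5(W), 4(W), 3(W), 2(W); every one is W ⇒ L
n=8: moves to 6(W), 5(W), 4(W), 3(W); every one is W ⇒ L
n=9: can move to 7, which is L ⇒ W
n=10: can move to 8, which is L ⇒ W
n=11: can move to 8, which is L ⇒ W
n=12: can move to 8, which is L ⇒ W
n=13: can move to 8, which is L ⇒ W
n=14: moves to 12(W), 11(W), 10(W), 9(W); every one is W ⇒ L
n=15: moves to 13(W), 12(W), 11(W), 10(W); every one is W ⇒ L

15: L, 10: W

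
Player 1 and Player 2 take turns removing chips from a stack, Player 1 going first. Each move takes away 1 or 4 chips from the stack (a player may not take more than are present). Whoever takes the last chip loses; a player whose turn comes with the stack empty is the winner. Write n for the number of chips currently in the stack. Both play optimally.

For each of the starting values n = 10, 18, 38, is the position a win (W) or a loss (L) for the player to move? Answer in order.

10: W, 18: L, 38: L

Work bottom-up. With no move the player to move wins. Otherwise the position is W if at least one move leads to an L position for the opponent, and L if every move leads to a W.
n=0: no move; the opponent has just taken the last chip and therefore loses → W
n=1: the only move is to 0(W), a W ⇒ L
n=2: can move to 1, which is L ⇒ W
n=3: the only move is to 2(W), a W ⇒ L
n=4: can move to 3, which is L ⇒ W
n=5: can move to 1, which is L ⇒ W
n=6: moves to 5(W), 2(W); every one is W ⇒ L
n=7: can move to 6, which is L ⇒ W
n=8: moves to 7(W), 4(W); every one is W ⇒ L
n=9: can move to 8, which is L ⇒ W
n=10: can move to 6, which is L ⇒ W
n=11: moves to 10(W), 7(W); every one is W ⇒ L
n=12: can move to 11, which is L ⇒ W
n=13: moves to 12(W), 9(W); every one is W ⇒ L
n=14: can move to 13, which is L ⇒ W
n=15: can move to 11, which is L ⇒ W
n=16: moves to 15(W), 12(W); every one is W ⇒ L
n=17: can move to 16, which is L ⇒ W
n=18: moves to 17(W), 14(W); every one is W ⇒ L
n=19: can move to 18, which is L ⇒ W
n=20: can move to 16, which is L ⇒ W
n=21: moves to 20(W), 17(W); every one is W ⇒ L
n=22: can move to 21, which is L ⇒ W
n=23: moves to 22(W), 19(W); every one is W ⇒ L
n=24: can move to 23, which is L ⇒ W
n=25: can move to 21, which is L ⇒ W
n=26: moves to 25(W), 22(W); every one is W ⇒ L
n=27: can move to 26, which is L ⇒ W
n=28: moves to 27(W), 24(W); every one is W ⇒ L
n=29: can move to 28, which is L ⇒ W
n=30: can move to 26, which is L ⇒ W
n=31: moves to 30(W), 27(W); every one is W ⇒ L
n=32: can move to 31, which is L ⇒ W
n=33: moves to 32(W), 29(W); every one is W ⇒ L
n=34: can move to 33, which is L ⇒ W
n=35: can move to 31, which is L ⇒ W
n=36: moves to 35(W), 32(W); every one is W ⇒ L
n=37: can move to 36, which is L ⇒ W
n=38: moves to 37(W), 34(W); every one is W ⇒ L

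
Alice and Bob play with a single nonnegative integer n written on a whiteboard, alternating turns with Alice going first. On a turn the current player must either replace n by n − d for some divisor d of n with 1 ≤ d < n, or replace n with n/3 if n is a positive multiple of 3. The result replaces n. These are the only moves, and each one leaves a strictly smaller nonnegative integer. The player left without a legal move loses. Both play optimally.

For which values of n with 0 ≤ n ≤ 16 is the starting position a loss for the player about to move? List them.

0, 1, 4, 7, 9, 11, 13, 15

Build the W/L table. Terminal = L. A non-terminal position is W if it has a move to some L; otherwise it is L.
n=0: no move → L
n=1: no move → L
n=2: →1(L), so W
n=3: →1(L), so W
n=4: →2(W), 3(W) — all W, so L
n=5: →4(L), so W
n=6: →4(L), so W
n=7: →6(W) only, which is W, so L
n=8: →4(L), so W
n=9: →3(W), 6(W), 8(W) — all W, so L
n=10: →9(L), so W
n=11: →10(W) only, which is W, so L
n=12: →4(L), so W
n=13: →12(W) only, which is W, so L
n=14: →7(L), so W
n=15: →5(W), 10(W), 12(W), 14(W) — all W, so L
n=16: →15(L), so W
The losing starting values of n are exactly the entries labelled L in this table (8 of them).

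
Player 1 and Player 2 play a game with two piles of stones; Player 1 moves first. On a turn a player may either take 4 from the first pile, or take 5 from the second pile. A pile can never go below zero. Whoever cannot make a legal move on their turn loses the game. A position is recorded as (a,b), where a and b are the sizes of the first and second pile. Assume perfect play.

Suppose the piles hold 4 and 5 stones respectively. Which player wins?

Player 2 wins.

Work bottom-up. With no move the player to move loses. Otherwise the position is W if at least one move leads to an L position for the opponent, and L if every move leads to a W.
No move ever increases a pile, so every position that can arise here has a ≤ 4 and b ≤ 5; it is enough to label the cells with 0 ≤ a ≤ 4 and 0 ≤ b ≤ 5.
Every move lowers a or b (never raises either), so fill the grid row by row in increasing a, and left to right within a row: each cell's successors are then already labelled.
      b=0  b=1  b=2  b=3  b=4  b=5
a=0:    L    L    L    L    L    W
a=1:    L    L    L    L    L    W
a=2:    L    L    L    L    L    W
a=3:    L    L    L    L    L    W
a=4:    W    W    W    W    W    L
Cells with no legal move (terminal, hence L): (0,0), (0,1), (0,2), (0,3), (0,4), (1,0), (1,1), (1,2), (1,3), (1,4), (2,0), (2,1), (2,2), (2,3), (2,4), (3,0), (3,1), (3,2), (3,3), (3,4).
The remaining L cells, each justified by listing all of its moves:
(4,5): moves to (0,5)(W), (4,0)(W); every one is W ⇒ L
Every other cell has at least one move into one of the L cells above, so it is W.
Every move from (4,5) reaches a W position, so the mover loses.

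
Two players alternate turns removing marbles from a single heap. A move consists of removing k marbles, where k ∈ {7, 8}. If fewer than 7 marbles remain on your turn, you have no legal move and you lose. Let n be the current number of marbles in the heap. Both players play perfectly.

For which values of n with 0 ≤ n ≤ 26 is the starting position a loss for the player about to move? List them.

Work bottom-up. With no move the player to move loses. Otherwise the position is W if at least one move leads to an L position for the opponent, and L if every move leads to a W.
n=0: no move → L
n=1: no move → L
n=2: no move → L
n=3: no move → L
n=4: no move → L
n=5: no move → L
n=6: no move → L
n=7: reaches L-position 0 → W
n=8: reaches L-position 1 → W
n=9: reaches L-position 2 → W
n=10: reaches L-position 3 → W
n=11: reaches L-position 4 → W
n=12: reaches L-position 5 → W
n=13: reaches L-position 6 → W
n=14: reaches L-position 6 → W
n=15: only reaches 8(W), 7(W), all W → L
n=16: only reaches 9(W), 8(W), all W → L
n=17: only reaches 10(W), 9(W), all W → L
n=18: only reaches 11(W), 10(W), all W → L
n=19: only reaches 12(W), 11(W), all W → L
n=20: only reaches 13(W), 12(W), all W → L
n=21: only reaches 14(W), 13(W), all W → L
n=22: reaches L-position 15 → W
n=23: reaches L-position 16 → W
n=24: reaches L-position 17 → W
n=25: reaches L-position 18 → W
n=26: reaches L-position 19 → W
The losing starting values of n are exactly the entries labelled L in this table (14 of them).

0, 1, 2, 3, 4, 5, 6, 15, 16, 17, 18, 19, 20, 21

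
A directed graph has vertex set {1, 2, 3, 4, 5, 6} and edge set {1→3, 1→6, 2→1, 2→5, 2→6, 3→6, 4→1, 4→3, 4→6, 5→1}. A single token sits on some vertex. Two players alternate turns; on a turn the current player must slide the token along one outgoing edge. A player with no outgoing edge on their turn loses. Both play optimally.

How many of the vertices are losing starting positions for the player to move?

2

Work bottom-up. With no move the player to move loses. Otherwise the position is W if at least one move leads to an L position for the opponent, and L if every move leads to a W.
Every edge goes from a vertex to one that appears earlier in the order 6, 3, 1, 4, 5, 2, so processing vertices in that order labels each vertex after all of its successors.
6: no outgoing edge → L
3: reaches L-position 6 → W
1: reaches L-position 6 → W
4: reaches L-position 6 → W
5: only reaches 1(W), which is W → L
2: reaches L-position 5 → W
The L vertices are 5, 6; that is 2 in all.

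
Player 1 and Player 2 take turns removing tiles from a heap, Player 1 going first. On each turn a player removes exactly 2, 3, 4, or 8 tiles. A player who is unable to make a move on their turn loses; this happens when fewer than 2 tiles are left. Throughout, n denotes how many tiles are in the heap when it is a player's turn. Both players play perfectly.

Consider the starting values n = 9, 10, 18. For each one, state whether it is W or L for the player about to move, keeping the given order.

9: W, 10: W, 18: L

Label each position W (a win for the player to move) or L (a loss). A position with no legal move is L; any other position is W exactly when some move reaches an L, and L when every move reaches a W.
n=0: no move → L
n=1: no move → L
n=2: can move to 0, which is L ⇒ W
n=3: can move to 1, which is L ⇒ W
n=4: can move to 1, which is L ⇒ W
n=5: can move to 1, which is L ⇒ W
n=6: moves to 4(W), 3(W), 2(W); every one is W ⇒ L
n=7: moves to 5(W), 4(W), 3(W); every one is W ⇒ L
n=8: can move to 6, which is L ⇒ W
n=9: can move to 7, which is L ⇒ W
n=10: can move to 7, which is L ⇒ W
n=11: can move to 7, which is L ⇒ W
n=12: moves to 10(W), 9(W), 8(W), 4(W); every one is W ⇒ L
n=13: moves to 11(W), 10(W), 9(W), 5(W); every one is W ⇒ L
n=14: can move to 12, which is L ⇒ W
n=15: can move to 13, which is L ⇒ W
n=16: can move to 13, which is L ⇒ W
n=17: can move to 13, which is L ⇒ W
n=18: moves to 16(W), 15(W), 14(W), 10(W); every one is W ⇒ L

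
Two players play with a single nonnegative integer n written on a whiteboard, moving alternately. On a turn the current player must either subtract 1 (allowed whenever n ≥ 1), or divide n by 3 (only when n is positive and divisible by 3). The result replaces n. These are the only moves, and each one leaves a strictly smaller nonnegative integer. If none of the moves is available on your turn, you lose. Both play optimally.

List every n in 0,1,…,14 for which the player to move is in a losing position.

0, 2, 4, 7, 9, 11, 13

Positions with no move are L. A position that does have a move is losing for the player to move precisely when every available move leads to a winning position for the opponent. Fill in the labels:
n=0: no move → L
n=1: reaches L-position 0 → W
n=2: only reaches 1(W), which is W → L
n=3: reaches L-position 2 → W
n=4: only reaches 3(W), which is W → L
n=5: reaches L-position 4 → W
n=6: reaches L-position 2 → W
n=7: only reaches 6(W), which is W → L
n=8: reaches L-position 7 → W
n=9: only reaches 3(W), 8(W), all W → L
n=10: reaches L-position 9 → W
n=11: only reaches 10(W), which is W → L
n=12: reaches L-position 4 → W
n=13: only reaches 12(W), which is W → L
n=14: reaches L-position 13 → W
Reading off the rows marked L gives the requested list; there are 7 such values of n.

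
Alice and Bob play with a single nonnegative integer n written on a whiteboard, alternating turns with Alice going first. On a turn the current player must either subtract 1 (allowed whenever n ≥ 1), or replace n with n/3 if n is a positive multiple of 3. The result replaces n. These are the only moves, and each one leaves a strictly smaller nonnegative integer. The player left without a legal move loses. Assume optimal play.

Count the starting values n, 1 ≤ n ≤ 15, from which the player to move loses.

Use the standard recursion: the mover loses at a terminal position; elsewhere, the mover wins exactly when some move hands the opponent an L position.
n=0: no move → L
n=1: can move to 0, which is L ⇒ W
n=2: the only move is to 1(W), a W ⇒ L
n=3: can move to 2, which is L ⇒ W
n=4: the only move is to 3(W), a W ⇒ L
n=5: can move to 4, which is L ⇒ W
n=6: can move to 2, which is L ⇒ W
n=7: the only move is to 6(W), a W ⇒ L
n=8: can move to 7, which is L ⇒ W
n=9: moves to 3(W), 8(W); every one is W ⇒ L
n=10: can move to 9, which is L ⇒ W
n=11: the only move is to 10(W), a W ⇒ L
n=12: can move to 4, which is L ⇒ W
n=13: the only move is to 12(W), a W ⇒ L
n=14: can move to 13, which is L ⇒ W
n=15: moves to 5(W), 14(W); every one is W ⇒ L
L entries with 1 ≤ n ≤ 15 (n=0 is outside the asked range and is not counted): n = 2, 4, 7, 9, 11, 13, 15; that makes 7.

7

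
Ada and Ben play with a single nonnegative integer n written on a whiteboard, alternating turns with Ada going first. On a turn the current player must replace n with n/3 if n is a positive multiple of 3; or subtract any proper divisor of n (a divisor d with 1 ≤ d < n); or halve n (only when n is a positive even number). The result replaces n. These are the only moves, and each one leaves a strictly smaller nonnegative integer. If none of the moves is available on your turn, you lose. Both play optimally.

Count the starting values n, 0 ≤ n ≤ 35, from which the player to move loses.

14

Use the standard recursion: the mover loses at a terminal position; elsewhere, the mover wins exactly when some move hands the opponent an L position.
n=0: no move → L
n=1: no move → L
n=2: W (go to 1, an L position)
n=3: W (go to 1, an L position)
n=4: L (options 2(W), 3(W) are all W)
n=5: W (go to 4, an L position)
n=6: W (go to 4, an L position)
n=7: L (sole option 6(W) is W)
n=8: W (go to 4, an L position)
n=9: L (options 3(W), 6(W), 8(W) are all W)
n=10: W (go to 9, an L position)
n=11: L (sole option 10(W) is W)
n=12: W (go to 4, an L position)
n=13: L (sole option 12(W) is W)
n=14: W (go to 7, an L position)
n=15: L (options 5(W), 10(W), 12(W), 14(W) are all W)
n=16: W (go to 15, an L position)
n=17: L (sole option 16(W) is W)
n=18: W (go to 9, an L position)
n=19: L (sole option 18(W) is W)
n=20: W (go to 15, an L position)
n=21: W (go to 7, an L position)
n=22: W (go to 11, an L position)
n=23: L (sole option 22(W) is W)
n=24: W (go to 23, an L position)
n=25: L (options 20(W), 24(W) are all W)
n=26: W (go to 13, an L position)
n=27: W (go to 9, an L position)
n=28: L (options 14(W), 21(W), 24(W), 26(W), 27(W) are all W)
n=29: W (go to 28, an L position)
n=30: W (go to 15, an L position)
n=31: L (sole option 30(W) is W)
n=32: W (go to 28, an L position)
n=33: W (go to 11, an L position)
n=34: W (go to 17, an L position)
n=35: W (go to 28, an L position)
L entries with 0 ≤ n ≤ 35: n = 0, 1, 4, 7, 9, 11, 13, 15, 17, 19, 23, 25, 28, 31; that makes 14.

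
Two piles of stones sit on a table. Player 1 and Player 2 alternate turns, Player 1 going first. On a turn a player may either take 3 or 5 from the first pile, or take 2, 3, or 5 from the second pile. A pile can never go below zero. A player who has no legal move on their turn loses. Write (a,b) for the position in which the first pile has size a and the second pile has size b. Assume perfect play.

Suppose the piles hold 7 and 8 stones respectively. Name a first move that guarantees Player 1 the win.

Compute win/loss labels from the base case upward. A position with no move is L. Any other position is W if it can reach an L in one move, else L.
No move ever increases a pile, so every position that can arise here has a ≤ 7 and b ≤ 8; it is enough to label the cells with 0 ≤ a ≤ 7 and 0 ≤ b ≤ 8.
Every move lowers a or b (never raises either), so fill the grid row by row in increasing a, and left to right within a row: each cell's successors are then already labelled.
      b=0  b=1  b=2  b=3  b=4  b=5  b=6  b=7  b=8
a=0:    L    L    W    W    W    W    W    L    L
a=1:    L    L    W    W    W    W    W    L    L
a=2:    L    L    W    W    W    W    W    L    L
a=3:    W    W    L    L    W    W    W    W    W
a=4:    W    W    L    L    W    W    W    W    W
a=5:    W    W    L    L    W    W    W    W    W
a=6:    W    W    W    W    L    L    W    W    W
a=7:    W    W    W    W    L    L    W    W    W
Cells with no legal move (terminal, hence L): (0,0), (0,1), (1,0), (1,1), (2,0), (2,1).
The remaining L cells, each justified by listing all of its moves:
(0,7): L (options (0,5)(W), (0,4)(W), (0,2)(W) are all W)
(0,8): L (options (0,6)(W), (0,5)(W), (0,3)(W) are all W)
(1,7): L (options (1,5)(W), (1,4)(W), (1,2)(W) are all W)
(1,8): L (options (1,6)(W), (1,5)(W), (1,3)(W) are all W)
(2,7): L (options (2,5)(W), (2,4)(W), (2,2)(W) are all W)
(2,8): L (options (2,6)(W), (2,5)(W), (2,3)(W) are all W)
(3,2): L (options (0,2)(W), (3,0)(W) are all W)
(3,3): L (options (0,3)(W), (3,1)(W), (3,0)(W) are all W)
(4,2): L (options (1,2)(W), (4,0)(W) are all W)
(4,3): L (options (1,3)(W), (4,1)(W), (4,0)(W) are all W)
(5,2): L (options (2,2)(W), (0,2)(W), (5,0)(W) are all W)
(5,3): L (options (2,3)(W), (0,3)(W), (5,1)(W), (5,0)(W) are all W)
(6,4): L (options (3,4)(W), (1,4)(W), (6,2)(W), (6,1)(W) are all W)
(6,5): L (options (3,5)(W), (1,5)(W), (6,3)(W), (6,2)(W), (6,0)(W) are all W)
(7,4): L (options (4,4)(W), (2,4)(W), (7,2)(W), (7,1)(W) are all W)
(7,5): L (options (4,5)(W), (2,5)(W), (7,3)(W), (7,2)(W), (7,0)(W) are all W)
Every other cell has at least one move into one of the L cells above, so it is W.
From (7,8), the L positions reachable in one move are: (2,8), (7,5). Any move reaching one of these is winning.

Move to (2,8).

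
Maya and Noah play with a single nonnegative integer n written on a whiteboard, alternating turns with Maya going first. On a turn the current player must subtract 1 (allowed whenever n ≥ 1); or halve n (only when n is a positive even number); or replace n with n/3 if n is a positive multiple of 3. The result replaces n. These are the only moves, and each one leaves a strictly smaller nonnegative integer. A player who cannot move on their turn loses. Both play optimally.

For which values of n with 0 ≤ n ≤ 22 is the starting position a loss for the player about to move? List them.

Build the W/L table. Terminal = L. A non-terminal position is W if it has a move to some L; otherwise it is L.
n=0: no move → L
n=1: can move to 0, which is L ⇒ W
n=2: the only move is to 1(W), a W ⇒ L
n=3: can move to 2, which is L ⇒ W
n=4: can move to 2, which is L ⇒ W
n=5: the only move is to 4(W), a W ⇒ L
n=6: can move to 2, which is L ⇒ W
n=7: the only move is to 6(W), a W ⇒ L
n=8: can move to 7, which is L ⇒ W
n=9: moves to 3(W), 8(W); every one is W ⇒ L
n=10: can move to 5, which is L ⇒ W
n=11: the only move is to 10(W), a W ⇒ L
n=12: can move to 11, which is L ⇒ W
n=13: the only move is to 12(W), a W ⇒ L
n=14: can move to 7, which is L ⇒ W
n=15: can move to 5, which is L ⇒ W
n=16: moves to 8(W), 15(W); every one is W ⇒ L
n=17: can move to 16, which is L ⇒ W
n=18: can move to 9, which is L ⇒ W
n=19: the only move is to 18(W), a W ⇒ L
n=20: can move to 19, which is L ⇒ W
n=21: can move to 7, which is L ⇒ W
n=22: can move to 11, which is L ⇒ W
Reading off the rows marked L gives the requested list; there are 9 such values of n.

0, 2, 5, 7, 9, 11, 13, 16, 19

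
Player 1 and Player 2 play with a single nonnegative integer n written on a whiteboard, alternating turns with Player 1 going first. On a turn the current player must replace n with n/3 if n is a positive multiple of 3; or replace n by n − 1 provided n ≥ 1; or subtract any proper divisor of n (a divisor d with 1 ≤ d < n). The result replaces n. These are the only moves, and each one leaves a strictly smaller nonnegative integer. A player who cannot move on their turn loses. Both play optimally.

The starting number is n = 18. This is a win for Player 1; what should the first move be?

Label each position W (a win for the player to move) or L (a loss). A position with no legal move is L; any other position is W exactly when some move reaches an L, and L when every move reaches a W.
n=0: no move → L
n=1: reaches L-position 0 → W
n=2: only reaches 1(W), which is W → L
n=3: reaches L-position 2 → W
n=4: reaches L-position 2 → W
n=5: only reaches 4(W), which is W → L
n=6: reaches L-position 2 → W
n=7: only reaches 6(W), which is W → L
n=8: reaches L-position 7 → W
n=9: only reaches 3(W), 6(W), 8(W), all W → L
n=10: reaches L-position 5 → W
n=11: only reaches 10(W), which is W → L
n=12: reaches L-position 9 → W
n=13: only reaches 12(W), which is W → L
n=14: reaches L-position 7 → W
n=15: reaches L-position 5 → W
n=16: only reaches 8(W), 12(W), 14(W), 15(W), all W → L
n=17: reaches L-position 16 → W
n=18: reaches L-position 9 → W
From 18, the L positions reachable in one move are: 9, 16. Any move reaching one of these is winning.

Move to 9.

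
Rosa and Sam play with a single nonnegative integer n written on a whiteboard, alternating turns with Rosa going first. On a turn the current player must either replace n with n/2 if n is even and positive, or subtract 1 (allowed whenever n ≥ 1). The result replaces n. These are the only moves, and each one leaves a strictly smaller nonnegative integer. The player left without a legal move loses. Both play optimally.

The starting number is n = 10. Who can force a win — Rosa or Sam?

Label each position W (a win for the player to move) or L (a loss). A position with no legal move is L; any other position is W exactly when some move reaches an L, and L when every move reaches a W.
n=0: no move → L
n=1: can move to 0, which is L ⇒ W
n=2: the only move is to 1(W), a W ⇒ L
n=3: can move to 2, which is L ⇒ W
n=4: can move to 2, which is L ⇒ W
n=5: the only move is to 4(W), a W ⇒ L
n=6: can move to 5, which is L ⇒ W
n=7: the only move is to 6(W), a W ⇒ L
n=8: can move to 7, which is L ⇒ W
n=9: the only move is to 8(W), a W ⇒ L
n=10: can move to 5, which is L ⇒ W
From 10 Rosa can move to 5, reaching an L position.

Rosa wins.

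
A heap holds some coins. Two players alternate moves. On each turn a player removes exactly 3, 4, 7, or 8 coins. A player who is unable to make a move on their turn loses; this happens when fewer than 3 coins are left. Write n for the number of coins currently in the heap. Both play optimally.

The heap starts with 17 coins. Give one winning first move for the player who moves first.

Use the standard recursion: the mover loses at a terminal position; elsewhere, the mover wins exactly when some move hands the opponent an L position.
n=0: no move → L
n=1: no move → L
n=2: no move → L
n=3: →0(L), so W
n=4: →1(L), so W
n=5: →2(L), so W
n=6: →2(L), so W
n=7: →0(L), so W
n=8: →1(L), so W
n=9: →2(L), so W
n=10: →2(L), so W
n=11: →8(W), 7(W), 4(W), 3(W) — all W, so L
n=12: →9(W), 8(W), 5(W), 4(W) — all W, so L
n=13: →10(W), 9(W), 6(W), 5(W) — all W, so L
n=14: →11(L), so W
n=15: →12(L), so W
n=16: →13(L), so W
n=17: →13(L), so W
From 17, the L positions reachable in one move are: 13.

Remove 4, leaving 13.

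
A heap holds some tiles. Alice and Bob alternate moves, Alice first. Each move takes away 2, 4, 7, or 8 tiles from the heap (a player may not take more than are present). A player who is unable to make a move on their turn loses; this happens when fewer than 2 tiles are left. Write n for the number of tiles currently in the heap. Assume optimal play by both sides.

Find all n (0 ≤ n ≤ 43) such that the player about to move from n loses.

0, 1, 6, 11, 12, 17, 22, 23, 28, 33, 34, 39

Label each position W (a win for the player to move) or L (a loss). A position with no legal move is L; any other position is W exactly when some move reaches an L, and L when every move reaches a W.
n=0: no move → L
n=1: no move → L
n=2: reaches L-position 0 → W
n=3: reaches L-position 1 → W
n=4: reaches L-position 0 → W
n=5: reaches L-position 1 → W
n=6: only reaches 4(W), 2(W), all W → L
n=7: reaches L-position 0 → W
n=8: reaches L-position 6 → W
n=9: reaches L-position 1 → W
n=10: reaches L-position 6 → W
n=11: only reaches 9(W), 7(W), 4(W), 3(W), all W → L
n=12: only reaches 10(W), 8(W), 5(W), 4(W), all W → L
n=13: reaches L-position 11 → W
n=14: reaches L-position 12 → W
n=15: reaches L-position 11 → W
n=16: reaches L-position 12 → W
n=17: only reaches 15(W), 13(W), 10(W), 9(W), all W → L
n=18: reaches L-position 11 → W
n=19: reaches L-position 17 → W
n=20: reaches L-position 12 → W
n=21: reaches L-position 17 → W
n=22: only reaches 20(W), 18(W), 15(W), 14(W), all W → L
n=23: only reaches 21(W), 19(W), 16(W), 15(W), all W → L
n=24: reaches L-position 22 → W
n=25: reaches L-position 23 → W
n=26: reaches L-position 22 → W
n=27: reaches L-position 23 → W
n=28: only reaches 26(W), 24(W), 21(W), 20(W), all W → L
n=29: reaches L-position 22 → W
n=30: reaches L-position 28 → W
n=31: reaches L-position 23 → W
n=32: reaches L-position 28 → W
n=33: only reaches 31(W), 29(W), 26(W), 25(W), all W → L
n=34: only reaches 32(W), 30(W), 27(W), 26(W), all W → L
n=35: reaches L-position 33 → W
n=36: reaches L-position 34 → W
n=37: reaches L-position 33 → W
n=38: reaches L-position 34 → W
n=39: only reaches 37(W), 35(W), 32(W), 31(W), all W → L
n=40: reaches L-position 33 → W
n=41: reaches L-position 39 → W
n=42: reaches L-position 34 → W
n=43: reaches L-position 39 → W
Reading off the rows marked L gives the requested list; there are 12 such values of n.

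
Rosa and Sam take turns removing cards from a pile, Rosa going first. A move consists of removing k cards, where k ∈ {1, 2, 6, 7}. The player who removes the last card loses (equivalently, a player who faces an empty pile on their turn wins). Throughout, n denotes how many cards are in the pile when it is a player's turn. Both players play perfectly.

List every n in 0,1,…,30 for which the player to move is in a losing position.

1, 4, 9, 12, 17, 20, 25, 28

Positions with no move are W. A position that does have a move is losing for the player to move precisely when every available move leads to a winning position for the opponent. Fill in the labels:
n=0: no move; the opponent has just taken the last card and therefore loses → W
n=1: only reaches 0(W), which is W → L
n=2: reaches L-position 1 → W
n=3: reaches L-position 1 → W
n=4: only reaches 3(W), 2(W), all W → L
n=5: reaches L-position 4 → W
n=6: reaches L-position 4 → W
n=7: reaches L-position 1 → W
n=8: reaches L-position 1 → W
n=9: only reaches 8(W), 7(W), 3(W), 2(W), all W → L
n=10: reaches L-position 9 → W
n=11: reaches L-position 9 → W
n=12: only reaches 11(W), 10(W), 6(W), 5(W), all W → L
n=13: reaches L-position 12 → W
n=14: reaches L-position 12 → W
n=15: reaches L-position 9 → W
n=16: reaches L-position 9 → W
n=17: only reaches 16(W), 15(W), 11(W), 10(W), all W → L
n=18: reaches L-position 17 → W
n=19: reaches L-position 17 → W
n=20: only reaches 19(W), 18(W), 14(W), 13(W), all W → L
n=21: reaches L-position 20 → W
n=22: reaches L-position 20 → W
n=23: reaches L-position 17 → W
n=24: reaches L-position 17 → W
n=25: only reaches 24(W), 23(W), 19(W), 18(W), all W → L
n=26: reaches L-position 25 → W
n=27: reaches L-position 25 → W
n=28: only reaches 27(W), 26(W), 22(W), 21(W), all W → L
n=29: reaches L-position 28 → W
n=30: reaches L-position 28 → W
The losing starting values of n are exactly the entries labelled L in this table (8 of them).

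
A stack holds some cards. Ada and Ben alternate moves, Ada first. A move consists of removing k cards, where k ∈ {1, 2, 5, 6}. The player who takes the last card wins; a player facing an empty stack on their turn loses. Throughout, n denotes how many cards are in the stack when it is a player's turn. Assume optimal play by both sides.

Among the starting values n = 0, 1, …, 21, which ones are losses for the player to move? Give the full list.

0, 3, 7, 10, 14, 17, 21

Label each position W (a win for the player to move) or L (a loss). A position with no legal move is L; any other position is W exactly when some move reaches an L, and L when every move reaches a W.
n=0: no move → L
n=1: reaches L-position 0 → W
n=2: reaches L-position 0 → W
n=3: only reaches 2(W), 1(W), all W → L
n=4: reaches L-position 3 → W
n=5: reaches L-position 3 → W
n=6: reaches L-position 0 → W
n=7: only reaches 6(W), 5(W), 2(W), 1(W), all W → L
n=8: reaches L-position 7 → W
n=9: reaches L-position 7 → W
n=10: only reaches 9(W), 8(W), 5(W), 4(W), all W → L
n=11: reaches L-position 10 → W
n=12: reaches L-position 10 → W
n=13: reaches L-position 7 → W
n=14: only reaches 13(W), 12(W), 9(W), 8(W), all W → L
n=15: reaches L-position 14 → W
n=16: reaches L-position 14 → W
n=17: only reaches 16(W), 15(W), 12(W), 11(W), all W → L
n=18: reaches L-position 17 → W
n=19: reaches L-position 17 → W
n=20: reaches L-position 14 → W
n=21: only reaches 20(W), 19(W), 16(W), 15(W), all W → L
The losing starting values of n are exactly the entries labelled L in this table (7 of them).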